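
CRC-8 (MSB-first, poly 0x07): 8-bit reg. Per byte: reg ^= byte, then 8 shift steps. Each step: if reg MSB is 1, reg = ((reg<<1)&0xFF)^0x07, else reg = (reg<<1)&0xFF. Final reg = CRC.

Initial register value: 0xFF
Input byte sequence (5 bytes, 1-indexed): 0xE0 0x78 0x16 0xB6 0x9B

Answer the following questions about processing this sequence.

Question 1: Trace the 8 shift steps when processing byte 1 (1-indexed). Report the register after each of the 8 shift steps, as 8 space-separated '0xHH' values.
Register before byte 1: 0xFF
After XOR with byte 0xE0: 0x1F

Answer: 0x3E 0x7C 0xF8 0xF7 0xE9 0xD5 0xAD 0x5D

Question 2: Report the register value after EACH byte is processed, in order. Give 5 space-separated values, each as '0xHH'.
0x5D 0xFB 0x8D 0xA1 0xA6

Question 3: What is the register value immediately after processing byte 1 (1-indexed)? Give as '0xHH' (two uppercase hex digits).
After byte 1 (0xE0): reg=0x5D

Answer: 0x5D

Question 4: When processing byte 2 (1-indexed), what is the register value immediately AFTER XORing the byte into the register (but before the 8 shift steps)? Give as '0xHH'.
Answer: 0x25

Derivation:
Register before byte 2: 0x5D
Byte 2: 0x78
0x5D XOR 0x78 = 0x25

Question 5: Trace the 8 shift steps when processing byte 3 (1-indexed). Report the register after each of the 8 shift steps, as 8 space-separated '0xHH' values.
After byte 1 (0xE0): reg=0x5D
After byte 2 (0x78): reg=0xFB
Register before byte 3: 0xFB
After XOR with byte 0x16: 0xED

Answer: 0xDD 0xBD 0x7D 0xFA 0xF3 0xE1 0xC5 0x8D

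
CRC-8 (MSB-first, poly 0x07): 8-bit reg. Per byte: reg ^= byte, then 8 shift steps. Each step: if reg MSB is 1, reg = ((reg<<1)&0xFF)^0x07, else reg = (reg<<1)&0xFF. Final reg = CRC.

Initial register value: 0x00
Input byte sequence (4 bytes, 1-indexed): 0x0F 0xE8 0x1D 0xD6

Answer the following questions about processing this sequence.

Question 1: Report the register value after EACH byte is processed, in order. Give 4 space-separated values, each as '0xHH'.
0x2D 0x55 0xFF 0xDF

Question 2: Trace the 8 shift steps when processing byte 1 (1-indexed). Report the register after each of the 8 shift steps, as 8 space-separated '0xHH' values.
Register before byte 1: 0x00
After XOR with byte 0x0F: 0x0F

Answer: 0x1E 0x3C 0x78 0xF0 0xE7 0xC9 0x95 0x2D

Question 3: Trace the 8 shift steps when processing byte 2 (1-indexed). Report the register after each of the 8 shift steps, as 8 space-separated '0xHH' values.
After byte 1 (0x0F): reg=0x2D
Register before byte 2: 0x2D
After XOR with byte 0xE8: 0xC5

Answer: 0x8D 0x1D 0x3A 0x74 0xE8 0xD7 0xA9 0x55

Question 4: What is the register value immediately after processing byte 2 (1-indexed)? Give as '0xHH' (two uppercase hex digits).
After byte 1 (0x0F): reg=0x2D
After byte 2 (0xE8): reg=0x55

Answer: 0x55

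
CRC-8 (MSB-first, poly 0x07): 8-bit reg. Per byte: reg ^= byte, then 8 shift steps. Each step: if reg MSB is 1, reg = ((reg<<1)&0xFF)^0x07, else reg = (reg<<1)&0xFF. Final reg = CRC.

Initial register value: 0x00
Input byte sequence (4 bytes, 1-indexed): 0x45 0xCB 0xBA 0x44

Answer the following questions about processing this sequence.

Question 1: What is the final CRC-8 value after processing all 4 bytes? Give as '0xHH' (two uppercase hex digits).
Answer: 0xA2

Derivation:
After byte 1 (0x45): reg=0xDC
After byte 2 (0xCB): reg=0x65
After byte 3 (0xBA): reg=0x13
After byte 4 (0x44): reg=0xA2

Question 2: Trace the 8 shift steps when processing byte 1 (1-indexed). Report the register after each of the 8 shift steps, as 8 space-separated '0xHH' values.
Register before byte 1: 0x00
After XOR with byte 0x45: 0x45

Answer: 0x8A 0x13 0x26 0x4C 0x98 0x37 0x6E 0xDC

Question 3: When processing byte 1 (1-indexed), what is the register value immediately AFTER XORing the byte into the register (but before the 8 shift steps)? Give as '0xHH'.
Register before byte 1: 0x00
Byte 1: 0x45
0x00 XOR 0x45 = 0x45

Answer: 0x45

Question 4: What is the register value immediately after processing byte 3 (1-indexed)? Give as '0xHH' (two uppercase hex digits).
After byte 1 (0x45): reg=0xDC
After byte 2 (0xCB): reg=0x65
After byte 3 (0xBA): reg=0x13

Answer: 0x13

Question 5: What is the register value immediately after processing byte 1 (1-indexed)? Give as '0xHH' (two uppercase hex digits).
After byte 1 (0x45): reg=0xDC

Answer: 0xDC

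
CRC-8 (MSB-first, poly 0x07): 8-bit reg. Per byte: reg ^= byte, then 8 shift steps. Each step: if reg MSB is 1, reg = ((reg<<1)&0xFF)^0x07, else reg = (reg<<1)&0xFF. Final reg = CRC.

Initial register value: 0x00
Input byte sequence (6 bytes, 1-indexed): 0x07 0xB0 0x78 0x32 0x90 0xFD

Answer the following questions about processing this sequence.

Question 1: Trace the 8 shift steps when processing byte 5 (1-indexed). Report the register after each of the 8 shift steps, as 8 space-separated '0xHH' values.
Answer: 0x1F 0x3E 0x7C 0xF8 0xF7 0xE9 0xD5 0xAD

Derivation:
After byte 1 (0x07): reg=0x15
After byte 2 (0xB0): reg=0x72
After byte 3 (0x78): reg=0x36
After byte 4 (0x32): reg=0x1C
Register before byte 5: 0x1C
After XOR with byte 0x90: 0x8C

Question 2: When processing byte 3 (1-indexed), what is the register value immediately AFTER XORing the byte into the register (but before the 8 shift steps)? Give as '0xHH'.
Answer: 0x0A

Derivation:
Register before byte 3: 0x72
Byte 3: 0x78
0x72 XOR 0x78 = 0x0A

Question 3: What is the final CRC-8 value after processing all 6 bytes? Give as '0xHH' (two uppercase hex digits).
Answer: 0xB7

Derivation:
After byte 1 (0x07): reg=0x15
After byte 2 (0xB0): reg=0x72
After byte 3 (0x78): reg=0x36
After byte 4 (0x32): reg=0x1C
After byte 5 (0x90): reg=0xAD
After byte 6 (0xFD): reg=0xB7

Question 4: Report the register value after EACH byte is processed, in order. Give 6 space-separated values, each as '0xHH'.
0x15 0x72 0x36 0x1C 0xAD 0xB7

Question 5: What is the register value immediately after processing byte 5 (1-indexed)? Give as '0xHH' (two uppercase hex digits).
After byte 1 (0x07): reg=0x15
After byte 2 (0xB0): reg=0x72
After byte 3 (0x78): reg=0x36
After byte 4 (0x32): reg=0x1C
After byte 5 (0x90): reg=0xAD

Answer: 0xAD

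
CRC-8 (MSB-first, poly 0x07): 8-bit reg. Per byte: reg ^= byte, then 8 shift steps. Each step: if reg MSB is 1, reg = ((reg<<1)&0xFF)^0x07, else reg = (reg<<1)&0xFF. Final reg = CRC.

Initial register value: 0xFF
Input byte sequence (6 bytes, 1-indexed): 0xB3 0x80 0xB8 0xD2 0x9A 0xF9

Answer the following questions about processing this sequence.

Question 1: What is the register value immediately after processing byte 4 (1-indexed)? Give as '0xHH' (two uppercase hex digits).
Answer: 0xAF

Derivation:
After byte 1 (0xB3): reg=0xE3
After byte 2 (0x80): reg=0x2E
After byte 3 (0xB8): reg=0xEB
After byte 4 (0xD2): reg=0xAF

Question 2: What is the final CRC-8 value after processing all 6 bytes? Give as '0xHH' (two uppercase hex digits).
After byte 1 (0xB3): reg=0xE3
After byte 2 (0x80): reg=0x2E
After byte 3 (0xB8): reg=0xEB
After byte 4 (0xD2): reg=0xAF
After byte 5 (0x9A): reg=0x8B
After byte 6 (0xF9): reg=0x59

Answer: 0x59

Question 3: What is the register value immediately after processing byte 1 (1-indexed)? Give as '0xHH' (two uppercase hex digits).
After byte 1 (0xB3): reg=0xE3

Answer: 0xE3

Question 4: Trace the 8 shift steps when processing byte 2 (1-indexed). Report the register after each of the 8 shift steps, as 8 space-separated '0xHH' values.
Answer: 0xC6 0x8B 0x11 0x22 0x44 0x88 0x17 0x2E

Derivation:
After byte 1 (0xB3): reg=0xE3
Register before byte 2: 0xE3
After XOR with byte 0x80: 0x63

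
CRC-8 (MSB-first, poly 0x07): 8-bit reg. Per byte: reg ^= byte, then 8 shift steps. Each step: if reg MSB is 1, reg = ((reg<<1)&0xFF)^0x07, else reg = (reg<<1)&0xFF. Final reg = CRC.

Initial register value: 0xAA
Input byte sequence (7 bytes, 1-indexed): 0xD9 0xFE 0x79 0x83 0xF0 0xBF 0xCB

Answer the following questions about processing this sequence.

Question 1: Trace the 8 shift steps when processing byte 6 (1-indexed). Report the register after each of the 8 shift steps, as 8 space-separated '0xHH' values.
Answer: 0x94 0x2F 0x5E 0xBC 0x7F 0xFE 0xFB 0xF1

Derivation:
After byte 1 (0xD9): reg=0x5E
After byte 2 (0xFE): reg=0x69
After byte 3 (0x79): reg=0x70
After byte 4 (0x83): reg=0xD7
After byte 5 (0xF0): reg=0xF5
Register before byte 6: 0xF5
After XOR with byte 0xBF: 0x4A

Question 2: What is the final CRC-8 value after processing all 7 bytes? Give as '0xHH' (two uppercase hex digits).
After byte 1 (0xD9): reg=0x5E
After byte 2 (0xFE): reg=0x69
After byte 3 (0x79): reg=0x70
After byte 4 (0x83): reg=0xD7
After byte 5 (0xF0): reg=0xF5
After byte 6 (0xBF): reg=0xF1
After byte 7 (0xCB): reg=0xA6

Answer: 0xA6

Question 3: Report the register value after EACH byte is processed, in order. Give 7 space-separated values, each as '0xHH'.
0x5E 0x69 0x70 0xD7 0xF5 0xF1 0xA6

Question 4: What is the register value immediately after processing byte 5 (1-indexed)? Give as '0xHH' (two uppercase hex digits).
After byte 1 (0xD9): reg=0x5E
After byte 2 (0xFE): reg=0x69
After byte 3 (0x79): reg=0x70
After byte 4 (0x83): reg=0xD7
After byte 5 (0xF0): reg=0xF5

Answer: 0xF5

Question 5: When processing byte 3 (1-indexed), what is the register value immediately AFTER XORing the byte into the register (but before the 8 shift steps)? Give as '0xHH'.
Answer: 0x10

Derivation:
Register before byte 3: 0x69
Byte 3: 0x79
0x69 XOR 0x79 = 0x10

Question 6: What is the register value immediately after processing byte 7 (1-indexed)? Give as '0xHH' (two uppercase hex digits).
After byte 1 (0xD9): reg=0x5E
After byte 2 (0xFE): reg=0x69
After byte 3 (0x79): reg=0x70
After byte 4 (0x83): reg=0xD7
After byte 5 (0xF0): reg=0xF5
After byte 6 (0xBF): reg=0xF1
After byte 7 (0xCB): reg=0xA6

Answer: 0xA6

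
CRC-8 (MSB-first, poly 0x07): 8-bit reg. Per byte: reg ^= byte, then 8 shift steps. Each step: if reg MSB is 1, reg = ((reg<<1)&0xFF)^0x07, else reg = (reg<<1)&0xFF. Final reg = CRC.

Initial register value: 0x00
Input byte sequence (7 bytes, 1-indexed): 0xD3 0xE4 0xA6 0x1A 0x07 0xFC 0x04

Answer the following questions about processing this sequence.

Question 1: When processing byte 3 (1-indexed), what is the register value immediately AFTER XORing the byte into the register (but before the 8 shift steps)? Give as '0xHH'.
Register before byte 3: 0x37
Byte 3: 0xA6
0x37 XOR 0xA6 = 0x91

Answer: 0x91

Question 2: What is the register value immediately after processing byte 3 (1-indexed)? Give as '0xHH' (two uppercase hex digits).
After byte 1 (0xD3): reg=0x37
After byte 2 (0xE4): reg=0x37
After byte 3 (0xA6): reg=0xFE

Answer: 0xFE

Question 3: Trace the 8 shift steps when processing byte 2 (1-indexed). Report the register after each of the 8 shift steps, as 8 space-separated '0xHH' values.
After byte 1 (0xD3): reg=0x37
Register before byte 2: 0x37
After XOR with byte 0xE4: 0xD3

Answer: 0xA1 0x45 0x8A 0x13 0x26 0x4C 0x98 0x37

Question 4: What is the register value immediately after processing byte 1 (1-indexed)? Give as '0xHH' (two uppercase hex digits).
Answer: 0x37

Derivation:
After byte 1 (0xD3): reg=0x37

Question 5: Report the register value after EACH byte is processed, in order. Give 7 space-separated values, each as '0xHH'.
0x37 0x37 0xFE 0xB2 0x02 0xF4 0xDE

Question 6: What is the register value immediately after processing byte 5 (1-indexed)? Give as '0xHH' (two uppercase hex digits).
Answer: 0x02

Derivation:
After byte 1 (0xD3): reg=0x37
After byte 2 (0xE4): reg=0x37
After byte 3 (0xA6): reg=0xFE
After byte 4 (0x1A): reg=0xB2
After byte 5 (0x07): reg=0x02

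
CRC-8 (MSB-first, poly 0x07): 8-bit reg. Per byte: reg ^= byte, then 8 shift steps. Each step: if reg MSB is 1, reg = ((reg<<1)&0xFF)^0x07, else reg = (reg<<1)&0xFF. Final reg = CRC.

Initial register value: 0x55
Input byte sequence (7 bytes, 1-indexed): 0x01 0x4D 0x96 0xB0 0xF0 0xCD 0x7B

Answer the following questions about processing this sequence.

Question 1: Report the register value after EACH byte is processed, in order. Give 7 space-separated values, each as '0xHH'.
0xAB 0xBC 0xD6 0x35 0x55 0xC1 0x2F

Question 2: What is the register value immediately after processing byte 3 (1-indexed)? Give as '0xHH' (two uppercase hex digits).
After byte 1 (0x01): reg=0xAB
After byte 2 (0x4D): reg=0xBC
After byte 3 (0x96): reg=0xD6

Answer: 0xD6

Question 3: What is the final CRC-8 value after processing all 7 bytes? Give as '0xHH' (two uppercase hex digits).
Answer: 0x2F

Derivation:
After byte 1 (0x01): reg=0xAB
After byte 2 (0x4D): reg=0xBC
After byte 3 (0x96): reg=0xD6
After byte 4 (0xB0): reg=0x35
After byte 5 (0xF0): reg=0x55
After byte 6 (0xCD): reg=0xC1
After byte 7 (0x7B): reg=0x2F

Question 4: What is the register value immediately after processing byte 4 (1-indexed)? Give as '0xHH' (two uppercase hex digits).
After byte 1 (0x01): reg=0xAB
After byte 2 (0x4D): reg=0xBC
After byte 3 (0x96): reg=0xD6
After byte 4 (0xB0): reg=0x35

Answer: 0x35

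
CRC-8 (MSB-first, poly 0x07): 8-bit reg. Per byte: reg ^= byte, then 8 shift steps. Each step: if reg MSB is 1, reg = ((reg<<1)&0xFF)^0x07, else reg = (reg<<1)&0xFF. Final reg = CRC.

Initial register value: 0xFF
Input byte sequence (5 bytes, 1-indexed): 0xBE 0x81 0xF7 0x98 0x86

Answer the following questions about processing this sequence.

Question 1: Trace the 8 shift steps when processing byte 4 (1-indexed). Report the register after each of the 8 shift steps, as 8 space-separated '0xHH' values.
After byte 1 (0xBE): reg=0xC0
After byte 2 (0x81): reg=0xC0
After byte 3 (0xF7): reg=0x85
Register before byte 4: 0x85
After XOR with byte 0x98: 0x1D

Answer: 0x3A 0x74 0xE8 0xD7 0xA9 0x55 0xAA 0x53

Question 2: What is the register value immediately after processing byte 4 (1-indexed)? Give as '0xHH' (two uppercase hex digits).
Answer: 0x53

Derivation:
After byte 1 (0xBE): reg=0xC0
After byte 2 (0x81): reg=0xC0
After byte 3 (0xF7): reg=0x85
After byte 4 (0x98): reg=0x53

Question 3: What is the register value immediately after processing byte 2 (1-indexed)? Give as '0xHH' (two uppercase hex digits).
Answer: 0xC0

Derivation:
After byte 1 (0xBE): reg=0xC0
After byte 2 (0x81): reg=0xC0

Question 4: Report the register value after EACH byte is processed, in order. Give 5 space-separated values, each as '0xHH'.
0xC0 0xC0 0x85 0x53 0x25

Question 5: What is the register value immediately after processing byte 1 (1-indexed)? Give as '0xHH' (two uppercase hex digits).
After byte 1 (0xBE): reg=0xC0

Answer: 0xC0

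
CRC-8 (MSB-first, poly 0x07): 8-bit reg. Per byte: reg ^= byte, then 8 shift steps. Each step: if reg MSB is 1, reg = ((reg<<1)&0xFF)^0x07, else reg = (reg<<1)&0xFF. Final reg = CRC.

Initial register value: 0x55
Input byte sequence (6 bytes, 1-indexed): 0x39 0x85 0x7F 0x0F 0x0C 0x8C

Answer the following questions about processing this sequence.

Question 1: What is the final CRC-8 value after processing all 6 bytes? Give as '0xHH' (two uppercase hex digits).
Answer: 0x2A

Derivation:
After byte 1 (0x39): reg=0x03
After byte 2 (0x85): reg=0x9B
After byte 3 (0x7F): reg=0xB2
After byte 4 (0x0F): reg=0x3A
After byte 5 (0x0C): reg=0x82
After byte 6 (0x8C): reg=0x2A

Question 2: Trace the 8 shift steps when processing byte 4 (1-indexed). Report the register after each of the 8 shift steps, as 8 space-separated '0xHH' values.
After byte 1 (0x39): reg=0x03
After byte 2 (0x85): reg=0x9B
After byte 3 (0x7F): reg=0xB2
Register before byte 4: 0xB2
After XOR with byte 0x0F: 0xBD

Answer: 0x7D 0xFA 0xF3 0xE1 0xC5 0x8D 0x1D 0x3A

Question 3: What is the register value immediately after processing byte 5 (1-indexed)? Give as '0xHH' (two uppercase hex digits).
After byte 1 (0x39): reg=0x03
After byte 2 (0x85): reg=0x9B
After byte 3 (0x7F): reg=0xB2
After byte 4 (0x0F): reg=0x3A
After byte 5 (0x0C): reg=0x82

Answer: 0x82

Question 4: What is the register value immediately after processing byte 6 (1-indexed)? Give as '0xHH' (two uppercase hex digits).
Answer: 0x2A

Derivation:
After byte 1 (0x39): reg=0x03
After byte 2 (0x85): reg=0x9B
After byte 3 (0x7F): reg=0xB2
After byte 4 (0x0F): reg=0x3A
After byte 5 (0x0C): reg=0x82
After byte 6 (0x8C): reg=0x2A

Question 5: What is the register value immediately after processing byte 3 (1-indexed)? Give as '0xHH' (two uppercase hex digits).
After byte 1 (0x39): reg=0x03
After byte 2 (0x85): reg=0x9B
After byte 3 (0x7F): reg=0xB2

Answer: 0xB2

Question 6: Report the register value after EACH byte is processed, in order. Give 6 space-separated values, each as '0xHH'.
0x03 0x9B 0xB2 0x3A 0x82 0x2A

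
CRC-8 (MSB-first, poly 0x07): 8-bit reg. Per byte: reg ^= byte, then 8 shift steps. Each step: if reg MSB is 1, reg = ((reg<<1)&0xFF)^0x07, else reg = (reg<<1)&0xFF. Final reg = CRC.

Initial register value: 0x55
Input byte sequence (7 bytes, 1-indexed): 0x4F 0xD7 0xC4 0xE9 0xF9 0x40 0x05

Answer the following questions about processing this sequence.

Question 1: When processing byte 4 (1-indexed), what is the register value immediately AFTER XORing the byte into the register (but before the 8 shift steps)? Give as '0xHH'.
Register before byte 4: 0xA6
Byte 4: 0xE9
0xA6 XOR 0xE9 = 0x4F

Answer: 0x4F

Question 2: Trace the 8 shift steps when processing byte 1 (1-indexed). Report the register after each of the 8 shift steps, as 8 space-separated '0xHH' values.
Register before byte 1: 0x55
After XOR with byte 0x4F: 0x1A

Answer: 0x34 0x68 0xD0 0xA7 0x49 0x92 0x23 0x46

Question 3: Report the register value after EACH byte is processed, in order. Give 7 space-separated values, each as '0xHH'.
0x46 0xFE 0xA6 0xEA 0x79 0xAF 0x5F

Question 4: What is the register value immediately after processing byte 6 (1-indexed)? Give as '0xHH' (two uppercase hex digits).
After byte 1 (0x4F): reg=0x46
After byte 2 (0xD7): reg=0xFE
After byte 3 (0xC4): reg=0xA6
After byte 4 (0xE9): reg=0xEA
After byte 5 (0xF9): reg=0x79
After byte 6 (0x40): reg=0xAF

Answer: 0xAF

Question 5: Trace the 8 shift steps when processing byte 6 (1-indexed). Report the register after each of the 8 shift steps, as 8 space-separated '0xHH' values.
Answer: 0x72 0xE4 0xCF 0x99 0x35 0x6A 0xD4 0xAF

Derivation:
After byte 1 (0x4F): reg=0x46
After byte 2 (0xD7): reg=0xFE
After byte 3 (0xC4): reg=0xA6
After byte 4 (0xE9): reg=0xEA
After byte 5 (0xF9): reg=0x79
Register before byte 6: 0x79
After XOR with byte 0x40: 0x39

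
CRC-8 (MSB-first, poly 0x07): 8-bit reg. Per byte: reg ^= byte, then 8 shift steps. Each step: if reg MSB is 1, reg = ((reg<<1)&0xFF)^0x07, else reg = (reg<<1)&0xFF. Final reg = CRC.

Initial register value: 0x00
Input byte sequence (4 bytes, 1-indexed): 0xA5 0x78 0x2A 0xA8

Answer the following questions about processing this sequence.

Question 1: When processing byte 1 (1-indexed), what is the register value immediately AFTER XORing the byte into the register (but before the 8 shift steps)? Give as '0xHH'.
Register before byte 1: 0x00
Byte 1: 0xA5
0x00 XOR 0xA5 = 0xA5

Answer: 0xA5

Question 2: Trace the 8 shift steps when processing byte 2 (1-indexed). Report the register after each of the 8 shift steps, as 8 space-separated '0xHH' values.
Answer: 0x14 0x28 0x50 0xA0 0x47 0x8E 0x1B 0x36

Derivation:
After byte 1 (0xA5): reg=0x72
Register before byte 2: 0x72
After XOR with byte 0x78: 0x0A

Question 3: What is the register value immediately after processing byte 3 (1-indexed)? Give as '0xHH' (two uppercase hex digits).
After byte 1 (0xA5): reg=0x72
After byte 2 (0x78): reg=0x36
After byte 3 (0x2A): reg=0x54

Answer: 0x54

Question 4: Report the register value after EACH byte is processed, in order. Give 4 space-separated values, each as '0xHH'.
0x72 0x36 0x54 0xFA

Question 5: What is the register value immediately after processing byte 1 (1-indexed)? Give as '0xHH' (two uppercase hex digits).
After byte 1 (0xA5): reg=0x72

Answer: 0x72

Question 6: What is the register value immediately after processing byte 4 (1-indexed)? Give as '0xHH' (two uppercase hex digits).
Answer: 0xFA

Derivation:
After byte 1 (0xA5): reg=0x72
After byte 2 (0x78): reg=0x36
After byte 3 (0x2A): reg=0x54
After byte 4 (0xA8): reg=0xFA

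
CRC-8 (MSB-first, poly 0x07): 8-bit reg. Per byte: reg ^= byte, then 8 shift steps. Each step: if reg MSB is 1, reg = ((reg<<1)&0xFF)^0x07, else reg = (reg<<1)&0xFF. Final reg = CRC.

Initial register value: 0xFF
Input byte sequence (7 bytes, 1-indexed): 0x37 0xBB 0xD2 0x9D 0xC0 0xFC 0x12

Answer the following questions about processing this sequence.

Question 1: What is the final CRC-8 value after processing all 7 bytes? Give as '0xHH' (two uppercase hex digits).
Answer: 0x42

Derivation:
After byte 1 (0x37): reg=0x76
After byte 2 (0xBB): reg=0x6D
After byte 3 (0xD2): reg=0x34
After byte 4 (0x9D): reg=0x56
After byte 5 (0xC0): reg=0xEB
After byte 6 (0xFC): reg=0x65
After byte 7 (0x12): reg=0x42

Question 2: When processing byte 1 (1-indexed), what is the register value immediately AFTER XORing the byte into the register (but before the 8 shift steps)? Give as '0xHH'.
Register before byte 1: 0xFF
Byte 1: 0x37
0xFF XOR 0x37 = 0xC8

Answer: 0xC8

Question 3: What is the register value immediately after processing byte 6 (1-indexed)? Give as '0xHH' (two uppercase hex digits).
After byte 1 (0x37): reg=0x76
After byte 2 (0xBB): reg=0x6D
After byte 3 (0xD2): reg=0x34
After byte 4 (0x9D): reg=0x56
After byte 5 (0xC0): reg=0xEB
After byte 6 (0xFC): reg=0x65

Answer: 0x65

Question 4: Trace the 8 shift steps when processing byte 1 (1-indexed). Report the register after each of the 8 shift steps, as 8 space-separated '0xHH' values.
Register before byte 1: 0xFF
After XOR with byte 0x37: 0xC8

Answer: 0x97 0x29 0x52 0xA4 0x4F 0x9E 0x3B 0x76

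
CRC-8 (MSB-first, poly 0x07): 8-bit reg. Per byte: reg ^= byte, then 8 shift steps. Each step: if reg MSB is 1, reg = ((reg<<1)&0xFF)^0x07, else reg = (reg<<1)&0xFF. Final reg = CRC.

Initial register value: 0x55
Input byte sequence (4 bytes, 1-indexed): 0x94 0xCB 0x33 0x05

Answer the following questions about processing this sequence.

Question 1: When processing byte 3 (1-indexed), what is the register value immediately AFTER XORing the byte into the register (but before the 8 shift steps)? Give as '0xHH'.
Answer: 0xB4

Derivation:
Register before byte 3: 0x87
Byte 3: 0x33
0x87 XOR 0x33 = 0xB4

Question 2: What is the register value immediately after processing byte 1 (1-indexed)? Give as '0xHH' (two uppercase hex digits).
Answer: 0x49

Derivation:
After byte 1 (0x94): reg=0x49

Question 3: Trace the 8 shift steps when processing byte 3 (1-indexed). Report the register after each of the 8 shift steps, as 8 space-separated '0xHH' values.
Answer: 0x6F 0xDE 0xBB 0x71 0xE2 0xC3 0x81 0x05

Derivation:
After byte 1 (0x94): reg=0x49
After byte 2 (0xCB): reg=0x87
Register before byte 3: 0x87
After XOR with byte 0x33: 0xB4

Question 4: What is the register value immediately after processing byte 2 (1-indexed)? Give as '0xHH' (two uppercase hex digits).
After byte 1 (0x94): reg=0x49
After byte 2 (0xCB): reg=0x87

Answer: 0x87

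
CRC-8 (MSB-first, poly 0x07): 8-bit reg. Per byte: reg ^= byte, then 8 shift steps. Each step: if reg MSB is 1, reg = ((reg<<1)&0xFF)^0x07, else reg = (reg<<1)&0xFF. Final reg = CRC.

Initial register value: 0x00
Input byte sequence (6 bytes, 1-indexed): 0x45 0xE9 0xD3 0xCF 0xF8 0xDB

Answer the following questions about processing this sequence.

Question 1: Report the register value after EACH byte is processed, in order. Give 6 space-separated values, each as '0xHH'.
0xDC 0x8B 0x8F 0xC7 0xBD 0x35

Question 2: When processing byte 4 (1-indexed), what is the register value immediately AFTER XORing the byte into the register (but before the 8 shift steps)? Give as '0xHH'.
Answer: 0x40

Derivation:
Register before byte 4: 0x8F
Byte 4: 0xCF
0x8F XOR 0xCF = 0x40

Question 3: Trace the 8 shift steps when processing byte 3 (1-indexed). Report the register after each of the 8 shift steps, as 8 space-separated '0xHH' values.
After byte 1 (0x45): reg=0xDC
After byte 2 (0xE9): reg=0x8B
Register before byte 3: 0x8B
After XOR with byte 0xD3: 0x58

Answer: 0xB0 0x67 0xCE 0x9B 0x31 0x62 0xC4 0x8F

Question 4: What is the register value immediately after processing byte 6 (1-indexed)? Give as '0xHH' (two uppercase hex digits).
Answer: 0x35

Derivation:
After byte 1 (0x45): reg=0xDC
After byte 2 (0xE9): reg=0x8B
After byte 3 (0xD3): reg=0x8F
After byte 4 (0xCF): reg=0xC7
After byte 5 (0xF8): reg=0xBD
After byte 6 (0xDB): reg=0x35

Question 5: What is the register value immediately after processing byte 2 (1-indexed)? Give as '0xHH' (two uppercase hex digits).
Answer: 0x8B

Derivation:
After byte 1 (0x45): reg=0xDC
After byte 2 (0xE9): reg=0x8B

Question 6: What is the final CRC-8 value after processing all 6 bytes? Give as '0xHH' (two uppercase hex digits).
Answer: 0x35

Derivation:
After byte 1 (0x45): reg=0xDC
After byte 2 (0xE9): reg=0x8B
After byte 3 (0xD3): reg=0x8F
After byte 4 (0xCF): reg=0xC7
After byte 5 (0xF8): reg=0xBD
After byte 6 (0xDB): reg=0x35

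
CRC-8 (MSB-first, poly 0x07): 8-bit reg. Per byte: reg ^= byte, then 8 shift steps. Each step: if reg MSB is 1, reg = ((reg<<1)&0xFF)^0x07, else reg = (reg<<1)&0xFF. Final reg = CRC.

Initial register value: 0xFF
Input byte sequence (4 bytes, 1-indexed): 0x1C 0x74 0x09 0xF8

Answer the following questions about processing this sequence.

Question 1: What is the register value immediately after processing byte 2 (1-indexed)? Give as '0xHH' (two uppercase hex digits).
After byte 1 (0x1C): reg=0xA7
After byte 2 (0x74): reg=0x37

Answer: 0x37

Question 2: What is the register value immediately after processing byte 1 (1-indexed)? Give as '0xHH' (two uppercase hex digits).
Answer: 0xA7

Derivation:
After byte 1 (0x1C): reg=0xA7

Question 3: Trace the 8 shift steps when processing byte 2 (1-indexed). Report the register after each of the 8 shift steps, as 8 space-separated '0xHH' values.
After byte 1 (0x1C): reg=0xA7
Register before byte 2: 0xA7
After XOR with byte 0x74: 0xD3

Answer: 0xA1 0x45 0x8A 0x13 0x26 0x4C 0x98 0x37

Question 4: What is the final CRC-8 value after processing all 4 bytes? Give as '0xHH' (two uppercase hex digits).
After byte 1 (0x1C): reg=0xA7
After byte 2 (0x74): reg=0x37
After byte 3 (0x09): reg=0xBA
After byte 4 (0xF8): reg=0xC9

Answer: 0xC9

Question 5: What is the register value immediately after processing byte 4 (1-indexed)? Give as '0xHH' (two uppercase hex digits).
Answer: 0xC9

Derivation:
After byte 1 (0x1C): reg=0xA7
After byte 2 (0x74): reg=0x37
After byte 3 (0x09): reg=0xBA
After byte 4 (0xF8): reg=0xC9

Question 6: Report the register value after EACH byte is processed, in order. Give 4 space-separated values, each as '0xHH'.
0xA7 0x37 0xBA 0xC9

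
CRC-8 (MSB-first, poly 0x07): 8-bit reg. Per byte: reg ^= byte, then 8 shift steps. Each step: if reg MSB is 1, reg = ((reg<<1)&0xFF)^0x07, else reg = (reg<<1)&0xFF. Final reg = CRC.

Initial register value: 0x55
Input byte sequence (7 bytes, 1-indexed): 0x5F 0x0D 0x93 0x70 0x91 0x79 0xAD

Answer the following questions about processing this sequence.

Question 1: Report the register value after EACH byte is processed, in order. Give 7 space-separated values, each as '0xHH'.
0x36 0xA1 0x9E 0x84 0x6B 0x7E 0x37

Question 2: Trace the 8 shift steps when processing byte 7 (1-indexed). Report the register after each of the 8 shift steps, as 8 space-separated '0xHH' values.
After byte 1 (0x5F): reg=0x36
After byte 2 (0x0D): reg=0xA1
After byte 3 (0x93): reg=0x9E
After byte 4 (0x70): reg=0x84
After byte 5 (0x91): reg=0x6B
After byte 6 (0x79): reg=0x7E
Register before byte 7: 0x7E
After XOR with byte 0xAD: 0xD3

Answer: 0xA1 0x45 0x8A 0x13 0x26 0x4C 0x98 0x37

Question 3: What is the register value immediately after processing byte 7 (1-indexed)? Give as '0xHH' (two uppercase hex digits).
Answer: 0x37

Derivation:
After byte 1 (0x5F): reg=0x36
After byte 2 (0x0D): reg=0xA1
After byte 3 (0x93): reg=0x9E
After byte 4 (0x70): reg=0x84
After byte 5 (0x91): reg=0x6B
After byte 6 (0x79): reg=0x7E
After byte 7 (0xAD): reg=0x37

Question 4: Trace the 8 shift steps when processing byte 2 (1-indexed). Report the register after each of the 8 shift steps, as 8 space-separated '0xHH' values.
Answer: 0x76 0xEC 0xDF 0xB9 0x75 0xEA 0xD3 0xA1

Derivation:
After byte 1 (0x5F): reg=0x36
Register before byte 2: 0x36
After XOR with byte 0x0D: 0x3B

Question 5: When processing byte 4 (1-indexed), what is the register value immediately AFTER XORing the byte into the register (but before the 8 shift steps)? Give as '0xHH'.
Register before byte 4: 0x9E
Byte 4: 0x70
0x9E XOR 0x70 = 0xEE

Answer: 0xEE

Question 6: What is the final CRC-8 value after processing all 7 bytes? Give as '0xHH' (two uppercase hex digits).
After byte 1 (0x5F): reg=0x36
After byte 2 (0x0D): reg=0xA1
After byte 3 (0x93): reg=0x9E
After byte 4 (0x70): reg=0x84
After byte 5 (0x91): reg=0x6B
After byte 6 (0x79): reg=0x7E
After byte 7 (0xAD): reg=0x37

Answer: 0x37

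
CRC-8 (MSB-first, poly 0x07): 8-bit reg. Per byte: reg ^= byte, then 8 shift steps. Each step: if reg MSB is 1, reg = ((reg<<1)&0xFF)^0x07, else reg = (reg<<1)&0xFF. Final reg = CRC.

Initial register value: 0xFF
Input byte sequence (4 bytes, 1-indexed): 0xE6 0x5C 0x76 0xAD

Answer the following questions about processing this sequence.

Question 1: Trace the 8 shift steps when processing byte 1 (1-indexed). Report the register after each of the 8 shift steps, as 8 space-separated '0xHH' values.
Answer: 0x32 0x64 0xC8 0x97 0x29 0x52 0xA4 0x4F

Derivation:
Register before byte 1: 0xFF
After XOR with byte 0xE6: 0x19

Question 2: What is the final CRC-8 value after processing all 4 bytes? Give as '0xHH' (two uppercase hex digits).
Answer: 0x89

Derivation:
After byte 1 (0xE6): reg=0x4F
After byte 2 (0x5C): reg=0x79
After byte 3 (0x76): reg=0x2D
After byte 4 (0xAD): reg=0x89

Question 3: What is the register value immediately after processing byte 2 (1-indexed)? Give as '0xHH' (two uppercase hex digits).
After byte 1 (0xE6): reg=0x4F
After byte 2 (0x5C): reg=0x79

Answer: 0x79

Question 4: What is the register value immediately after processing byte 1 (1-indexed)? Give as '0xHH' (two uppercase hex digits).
Answer: 0x4F

Derivation:
After byte 1 (0xE6): reg=0x4F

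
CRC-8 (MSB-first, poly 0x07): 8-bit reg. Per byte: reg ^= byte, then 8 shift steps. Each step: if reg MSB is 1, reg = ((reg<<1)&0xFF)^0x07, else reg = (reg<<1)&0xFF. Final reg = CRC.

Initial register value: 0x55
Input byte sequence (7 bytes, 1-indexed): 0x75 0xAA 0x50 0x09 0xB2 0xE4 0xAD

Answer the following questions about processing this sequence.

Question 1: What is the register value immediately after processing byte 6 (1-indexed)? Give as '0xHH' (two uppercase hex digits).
After byte 1 (0x75): reg=0xE0
After byte 2 (0xAA): reg=0xF1
After byte 3 (0x50): reg=0x6E
After byte 4 (0x09): reg=0x32
After byte 5 (0xB2): reg=0x89
After byte 6 (0xE4): reg=0x04

Answer: 0x04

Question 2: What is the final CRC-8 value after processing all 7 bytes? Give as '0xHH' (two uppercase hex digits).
Answer: 0x56

Derivation:
After byte 1 (0x75): reg=0xE0
After byte 2 (0xAA): reg=0xF1
After byte 3 (0x50): reg=0x6E
After byte 4 (0x09): reg=0x32
After byte 5 (0xB2): reg=0x89
After byte 6 (0xE4): reg=0x04
After byte 7 (0xAD): reg=0x56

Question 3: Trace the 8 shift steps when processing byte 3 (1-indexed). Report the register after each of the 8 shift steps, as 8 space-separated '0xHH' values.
Answer: 0x45 0x8A 0x13 0x26 0x4C 0x98 0x37 0x6E

Derivation:
After byte 1 (0x75): reg=0xE0
After byte 2 (0xAA): reg=0xF1
Register before byte 3: 0xF1
After XOR with byte 0x50: 0xA1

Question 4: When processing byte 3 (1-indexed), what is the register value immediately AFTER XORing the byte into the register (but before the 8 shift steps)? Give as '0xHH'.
Answer: 0xA1

Derivation:
Register before byte 3: 0xF1
Byte 3: 0x50
0xF1 XOR 0x50 = 0xA1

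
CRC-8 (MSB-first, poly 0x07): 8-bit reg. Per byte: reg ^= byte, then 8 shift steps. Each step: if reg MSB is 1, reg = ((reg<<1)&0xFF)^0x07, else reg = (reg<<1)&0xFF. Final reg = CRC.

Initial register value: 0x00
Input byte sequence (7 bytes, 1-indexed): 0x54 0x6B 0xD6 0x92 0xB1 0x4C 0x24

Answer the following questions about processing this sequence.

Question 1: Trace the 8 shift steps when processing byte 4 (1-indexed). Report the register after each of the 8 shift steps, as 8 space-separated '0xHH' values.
Answer: 0xA6 0x4B 0x96 0x2B 0x56 0xAC 0x5F 0xBE

Derivation:
After byte 1 (0x54): reg=0xAB
After byte 2 (0x6B): reg=0x4E
After byte 3 (0xD6): reg=0xC1
Register before byte 4: 0xC1
After XOR with byte 0x92: 0x53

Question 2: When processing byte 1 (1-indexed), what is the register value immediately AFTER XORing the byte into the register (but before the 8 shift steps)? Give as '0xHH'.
Register before byte 1: 0x00
Byte 1: 0x54
0x00 XOR 0x54 = 0x54

Answer: 0x54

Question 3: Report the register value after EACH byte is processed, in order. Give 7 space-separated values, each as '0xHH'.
0xAB 0x4E 0xC1 0xBE 0x2D 0x20 0x1C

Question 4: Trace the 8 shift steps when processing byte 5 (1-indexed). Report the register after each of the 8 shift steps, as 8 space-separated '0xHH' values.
After byte 1 (0x54): reg=0xAB
After byte 2 (0x6B): reg=0x4E
After byte 3 (0xD6): reg=0xC1
After byte 4 (0x92): reg=0xBE
Register before byte 5: 0xBE
After XOR with byte 0xB1: 0x0F

Answer: 0x1E 0x3C 0x78 0xF0 0xE7 0xC9 0x95 0x2D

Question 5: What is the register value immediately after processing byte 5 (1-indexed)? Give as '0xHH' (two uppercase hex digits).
Answer: 0x2D

Derivation:
After byte 1 (0x54): reg=0xAB
After byte 2 (0x6B): reg=0x4E
After byte 3 (0xD6): reg=0xC1
After byte 4 (0x92): reg=0xBE
After byte 5 (0xB1): reg=0x2D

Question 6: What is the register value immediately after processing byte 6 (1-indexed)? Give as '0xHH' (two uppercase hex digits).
After byte 1 (0x54): reg=0xAB
After byte 2 (0x6B): reg=0x4E
After byte 3 (0xD6): reg=0xC1
After byte 4 (0x92): reg=0xBE
After byte 5 (0xB1): reg=0x2D
After byte 6 (0x4C): reg=0x20

Answer: 0x20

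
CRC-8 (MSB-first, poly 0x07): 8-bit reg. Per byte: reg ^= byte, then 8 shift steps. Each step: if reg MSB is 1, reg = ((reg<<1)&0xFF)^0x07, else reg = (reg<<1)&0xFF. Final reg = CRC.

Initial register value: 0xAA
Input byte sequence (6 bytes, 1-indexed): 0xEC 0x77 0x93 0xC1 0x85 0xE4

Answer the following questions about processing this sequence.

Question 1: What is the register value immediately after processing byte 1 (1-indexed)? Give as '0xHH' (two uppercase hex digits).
Answer: 0xD5

Derivation:
After byte 1 (0xEC): reg=0xD5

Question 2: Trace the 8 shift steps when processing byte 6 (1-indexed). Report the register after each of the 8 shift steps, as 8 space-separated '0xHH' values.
After byte 1 (0xEC): reg=0xD5
After byte 2 (0x77): reg=0x67
After byte 3 (0x93): reg=0xC2
After byte 4 (0xC1): reg=0x09
After byte 5 (0x85): reg=0xAD
Register before byte 6: 0xAD
After XOR with byte 0xE4: 0x49

Answer: 0x92 0x23 0x46 0x8C 0x1F 0x3E 0x7C 0xF8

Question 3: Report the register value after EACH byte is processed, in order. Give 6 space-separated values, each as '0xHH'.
0xD5 0x67 0xC2 0x09 0xAD 0xF8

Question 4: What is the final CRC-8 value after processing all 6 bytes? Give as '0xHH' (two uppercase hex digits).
After byte 1 (0xEC): reg=0xD5
After byte 2 (0x77): reg=0x67
After byte 3 (0x93): reg=0xC2
After byte 4 (0xC1): reg=0x09
After byte 5 (0x85): reg=0xAD
After byte 6 (0xE4): reg=0xF8

Answer: 0xF8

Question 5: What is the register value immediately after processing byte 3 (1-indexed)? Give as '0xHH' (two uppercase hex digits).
After byte 1 (0xEC): reg=0xD5
After byte 2 (0x77): reg=0x67
After byte 3 (0x93): reg=0xC2

Answer: 0xC2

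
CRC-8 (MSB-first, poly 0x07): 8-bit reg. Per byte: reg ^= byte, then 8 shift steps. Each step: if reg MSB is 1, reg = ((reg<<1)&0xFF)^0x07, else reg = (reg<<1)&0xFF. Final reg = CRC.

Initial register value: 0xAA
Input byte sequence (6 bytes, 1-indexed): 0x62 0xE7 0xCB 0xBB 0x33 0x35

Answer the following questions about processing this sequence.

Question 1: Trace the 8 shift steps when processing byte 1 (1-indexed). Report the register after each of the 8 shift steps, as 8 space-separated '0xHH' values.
Register before byte 1: 0xAA
After XOR with byte 0x62: 0xC8

Answer: 0x97 0x29 0x52 0xA4 0x4F 0x9E 0x3B 0x76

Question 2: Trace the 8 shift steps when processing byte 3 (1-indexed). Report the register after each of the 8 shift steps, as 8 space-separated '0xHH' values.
Answer: 0x6A 0xD4 0xAF 0x59 0xB2 0x63 0xC6 0x8B

Derivation:
After byte 1 (0x62): reg=0x76
After byte 2 (0xE7): reg=0xFE
Register before byte 3: 0xFE
After XOR with byte 0xCB: 0x35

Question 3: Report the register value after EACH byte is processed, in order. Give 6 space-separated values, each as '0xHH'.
0x76 0xFE 0x8B 0x90 0x60 0xAC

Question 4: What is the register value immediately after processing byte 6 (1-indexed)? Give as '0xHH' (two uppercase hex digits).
Answer: 0xAC

Derivation:
After byte 1 (0x62): reg=0x76
After byte 2 (0xE7): reg=0xFE
After byte 3 (0xCB): reg=0x8B
After byte 4 (0xBB): reg=0x90
After byte 5 (0x33): reg=0x60
After byte 6 (0x35): reg=0xAC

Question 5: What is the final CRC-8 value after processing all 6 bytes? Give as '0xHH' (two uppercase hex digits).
After byte 1 (0x62): reg=0x76
After byte 2 (0xE7): reg=0xFE
After byte 3 (0xCB): reg=0x8B
After byte 4 (0xBB): reg=0x90
After byte 5 (0x33): reg=0x60
After byte 6 (0x35): reg=0xAC

Answer: 0xAC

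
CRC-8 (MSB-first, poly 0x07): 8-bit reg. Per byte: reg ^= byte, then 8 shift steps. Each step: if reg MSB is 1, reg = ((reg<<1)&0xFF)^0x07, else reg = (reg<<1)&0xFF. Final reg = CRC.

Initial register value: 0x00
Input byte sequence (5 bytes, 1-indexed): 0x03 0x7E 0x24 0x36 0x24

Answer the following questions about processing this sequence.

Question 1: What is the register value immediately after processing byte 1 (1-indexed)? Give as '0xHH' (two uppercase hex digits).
Answer: 0x09

Derivation:
After byte 1 (0x03): reg=0x09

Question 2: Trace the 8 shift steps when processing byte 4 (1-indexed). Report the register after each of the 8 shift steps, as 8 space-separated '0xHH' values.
After byte 1 (0x03): reg=0x09
After byte 2 (0x7E): reg=0x42
After byte 3 (0x24): reg=0x35
Register before byte 4: 0x35
After XOR with byte 0x36: 0x03

Answer: 0x06 0x0C 0x18 0x30 0x60 0xC0 0x87 0x09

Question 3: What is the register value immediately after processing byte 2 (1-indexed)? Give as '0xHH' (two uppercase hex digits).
After byte 1 (0x03): reg=0x09
After byte 2 (0x7E): reg=0x42

Answer: 0x42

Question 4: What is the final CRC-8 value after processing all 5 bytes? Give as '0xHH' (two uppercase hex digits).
After byte 1 (0x03): reg=0x09
After byte 2 (0x7E): reg=0x42
After byte 3 (0x24): reg=0x35
After byte 4 (0x36): reg=0x09
After byte 5 (0x24): reg=0xC3

Answer: 0xC3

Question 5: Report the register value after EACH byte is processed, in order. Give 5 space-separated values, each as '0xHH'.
0x09 0x42 0x35 0x09 0xC3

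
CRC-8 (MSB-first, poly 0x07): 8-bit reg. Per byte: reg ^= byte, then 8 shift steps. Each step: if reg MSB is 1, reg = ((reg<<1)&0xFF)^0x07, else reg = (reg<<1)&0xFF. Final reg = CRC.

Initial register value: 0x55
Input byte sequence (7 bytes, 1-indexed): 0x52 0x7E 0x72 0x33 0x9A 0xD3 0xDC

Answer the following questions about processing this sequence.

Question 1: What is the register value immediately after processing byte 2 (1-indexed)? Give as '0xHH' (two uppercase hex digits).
After byte 1 (0x52): reg=0x15
After byte 2 (0x7E): reg=0x16

Answer: 0x16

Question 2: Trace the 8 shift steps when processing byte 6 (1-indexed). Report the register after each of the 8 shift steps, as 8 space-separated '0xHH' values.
Answer: 0x6F 0xDE 0xBB 0x71 0xE2 0xC3 0x81 0x05

Derivation:
After byte 1 (0x52): reg=0x15
After byte 2 (0x7E): reg=0x16
After byte 3 (0x72): reg=0x3B
After byte 4 (0x33): reg=0x38
After byte 5 (0x9A): reg=0x67
Register before byte 6: 0x67
After XOR with byte 0xD3: 0xB4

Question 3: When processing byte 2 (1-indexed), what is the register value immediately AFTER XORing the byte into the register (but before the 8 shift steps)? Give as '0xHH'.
Answer: 0x6B

Derivation:
Register before byte 2: 0x15
Byte 2: 0x7E
0x15 XOR 0x7E = 0x6B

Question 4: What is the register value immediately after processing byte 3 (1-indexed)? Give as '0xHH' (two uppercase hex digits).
After byte 1 (0x52): reg=0x15
After byte 2 (0x7E): reg=0x16
After byte 3 (0x72): reg=0x3B

Answer: 0x3B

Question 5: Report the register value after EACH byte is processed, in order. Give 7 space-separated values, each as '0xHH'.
0x15 0x16 0x3B 0x38 0x67 0x05 0x01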